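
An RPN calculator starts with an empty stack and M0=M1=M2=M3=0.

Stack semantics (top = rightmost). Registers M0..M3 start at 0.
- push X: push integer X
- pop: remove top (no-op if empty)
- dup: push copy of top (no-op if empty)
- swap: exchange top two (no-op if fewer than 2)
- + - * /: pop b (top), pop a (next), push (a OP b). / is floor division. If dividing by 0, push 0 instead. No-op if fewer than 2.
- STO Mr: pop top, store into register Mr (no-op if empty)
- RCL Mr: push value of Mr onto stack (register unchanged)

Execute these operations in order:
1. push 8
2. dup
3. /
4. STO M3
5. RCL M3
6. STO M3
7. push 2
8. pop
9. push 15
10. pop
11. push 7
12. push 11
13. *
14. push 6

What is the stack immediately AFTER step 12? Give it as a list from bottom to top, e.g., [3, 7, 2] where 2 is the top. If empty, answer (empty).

After op 1 (push 8): stack=[8] mem=[0,0,0,0]
After op 2 (dup): stack=[8,8] mem=[0,0,0,0]
After op 3 (/): stack=[1] mem=[0,0,0,0]
After op 4 (STO M3): stack=[empty] mem=[0,0,0,1]
After op 5 (RCL M3): stack=[1] mem=[0,0,0,1]
After op 6 (STO M3): stack=[empty] mem=[0,0,0,1]
After op 7 (push 2): stack=[2] mem=[0,0,0,1]
After op 8 (pop): stack=[empty] mem=[0,0,0,1]
After op 9 (push 15): stack=[15] mem=[0,0,0,1]
After op 10 (pop): stack=[empty] mem=[0,0,0,1]
After op 11 (push 7): stack=[7] mem=[0,0,0,1]
After op 12 (push 11): stack=[7,11] mem=[0,0,0,1]

[7, 11]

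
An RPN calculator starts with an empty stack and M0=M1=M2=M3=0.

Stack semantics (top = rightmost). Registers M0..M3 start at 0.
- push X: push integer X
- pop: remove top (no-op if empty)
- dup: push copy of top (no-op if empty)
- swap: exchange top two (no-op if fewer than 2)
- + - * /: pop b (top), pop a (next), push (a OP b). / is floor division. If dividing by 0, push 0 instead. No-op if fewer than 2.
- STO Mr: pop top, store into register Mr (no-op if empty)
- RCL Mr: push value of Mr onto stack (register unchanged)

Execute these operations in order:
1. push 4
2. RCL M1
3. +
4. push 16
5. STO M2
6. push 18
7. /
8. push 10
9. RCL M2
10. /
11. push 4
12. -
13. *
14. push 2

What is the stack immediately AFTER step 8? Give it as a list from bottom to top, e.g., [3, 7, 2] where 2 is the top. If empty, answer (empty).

After op 1 (push 4): stack=[4] mem=[0,0,0,0]
After op 2 (RCL M1): stack=[4,0] mem=[0,0,0,0]
After op 3 (+): stack=[4] mem=[0,0,0,0]
After op 4 (push 16): stack=[4,16] mem=[0,0,0,0]
After op 5 (STO M2): stack=[4] mem=[0,0,16,0]
After op 6 (push 18): stack=[4,18] mem=[0,0,16,0]
After op 7 (/): stack=[0] mem=[0,0,16,0]
After op 8 (push 10): stack=[0,10] mem=[0,0,16,0]

[0, 10]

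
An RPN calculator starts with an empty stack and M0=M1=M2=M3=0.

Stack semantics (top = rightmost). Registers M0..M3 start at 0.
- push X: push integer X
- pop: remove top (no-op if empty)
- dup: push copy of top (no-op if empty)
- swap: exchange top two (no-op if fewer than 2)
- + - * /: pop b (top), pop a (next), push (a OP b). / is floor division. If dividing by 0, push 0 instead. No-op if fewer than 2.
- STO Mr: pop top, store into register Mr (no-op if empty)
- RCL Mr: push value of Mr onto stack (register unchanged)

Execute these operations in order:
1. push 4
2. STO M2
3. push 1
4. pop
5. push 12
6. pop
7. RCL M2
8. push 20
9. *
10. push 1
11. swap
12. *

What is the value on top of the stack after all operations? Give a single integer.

After op 1 (push 4): stack=[4] mem=[0,0,0,0]
After op 2 (STO M2): stack=[empty] mem=[0,0,4,0]
After op 3 (push 1): stack=[1] mem=[0,0,4,0]
After op 4 (pop): stack=[empty] mem=[0,0,4,0]
After op 5 (push 12): stack=[12] mem=[0,0,4,0]
After op 6 (pop): stack=[empty] mem=[0,0,4,0]
After op 7 (RCL M2): stack=[4] mem=[0,0,4,0]
After op 8 (push 20): stack=[4,20] mem=[0,0,4,0]
After op 9 (*): stack=[80] mem=[0,0,4,0]
After op 10 (push 1): stack=[80,1] mem=[0,0,4,0]
After op 11 (swap): stack=[1,80] mem=[0,0,4,0]
After op 12 (*): stack=[80] mem=[0,0,4,0]

Answer: 80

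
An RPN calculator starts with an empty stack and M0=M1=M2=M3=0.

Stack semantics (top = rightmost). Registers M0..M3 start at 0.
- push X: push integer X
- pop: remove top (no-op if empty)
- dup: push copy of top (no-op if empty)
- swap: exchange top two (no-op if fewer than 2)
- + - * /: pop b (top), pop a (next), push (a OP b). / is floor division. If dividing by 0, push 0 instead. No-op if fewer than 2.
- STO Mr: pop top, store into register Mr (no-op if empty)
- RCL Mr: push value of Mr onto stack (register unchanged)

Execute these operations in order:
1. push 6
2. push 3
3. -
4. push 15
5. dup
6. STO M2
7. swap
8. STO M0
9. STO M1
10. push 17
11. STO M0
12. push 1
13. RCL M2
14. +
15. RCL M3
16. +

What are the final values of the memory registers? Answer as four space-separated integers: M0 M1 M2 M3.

Answer: 17 15 15 0

Derivation:
After op 1 (push 6): stack=[6] mem=[0,0,0,0]
After op 2 (push 3): stack=[6,3] mem=[0,0,0,0]
After op 3 (-): stack=[3] mem=[0,0,0,0]
After op 4 (push 15): stack=[3,15] mem=[0,0,0,0]
After op 5 (dup): stack=[3,15,15] mem=[0,0,0,0]
After op 6 (STO M2): stack=[3,15] mem=[0,0,15,0]
After op 7 (swap): stack=[15,3] mem=[0,0,15,0]
After op 8 (STO M0): stack=[15] mem=[3,0,15,0]
After op 9 (STO M1): stack=[empty] mem=[3,15,15,0]
After op 10 (push 17): stack=[17] mem=[3,15,15,0]
After op 11 (STO M0): stack=[empty] mem=[17,15,15,0]
After op 12 (push 1): stack=[1] mem=[17,15,15,0]
After op 13 (RCL M2): stack=[1,15] mem=[17,15,15,0]
After op 14 (+): stack=[16] mem=[17,15,15,0]
After op 15 (RCL M3): stack=[16,0] mem=[17,15,15,0]
After op 16 (+): stack=[16] mem=[17,15,15,0]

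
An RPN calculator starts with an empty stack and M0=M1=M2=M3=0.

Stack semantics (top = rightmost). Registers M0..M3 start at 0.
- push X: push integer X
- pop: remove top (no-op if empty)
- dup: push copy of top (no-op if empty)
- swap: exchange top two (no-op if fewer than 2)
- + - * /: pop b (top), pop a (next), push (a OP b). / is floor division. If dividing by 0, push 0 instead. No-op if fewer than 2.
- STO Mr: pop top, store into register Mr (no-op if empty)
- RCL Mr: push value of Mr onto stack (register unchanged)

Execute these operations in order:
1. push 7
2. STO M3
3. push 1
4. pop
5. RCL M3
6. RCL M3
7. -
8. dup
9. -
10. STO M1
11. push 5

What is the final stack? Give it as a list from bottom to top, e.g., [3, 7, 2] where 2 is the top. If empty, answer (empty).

Answer: [5]

Derivation:
After op 1 (push 7): stack=[7] mem=[0,0,0,0]
After op 2 (STO M3): stack=[empty] mem=[0,0,0,7]
After op 3 (push 1): stack=[1] mem=[0,0,0,7]
After op 4 (pop): stack=[empty] mem=[0,0,0,7]
After op 5 (RCL M3): stack=[7] mem=[0,0,0,7]
After op 6 (RCL M3): stack=[7,7] mem=[0,0,0,7]
After op 7 (-): stack=[0] mem=[0,0,0,7]
After op 8 (dup): stack=[0,0] mem=[0,0,0,7]
After op 9 (-): stack=[0] mem=[0,0,0,7]
After op 10 (STO M1): stack=[empty] mem=[0,0,0,7]
After op 11 (push 5): stack=[5] mem=[0,0,0,7]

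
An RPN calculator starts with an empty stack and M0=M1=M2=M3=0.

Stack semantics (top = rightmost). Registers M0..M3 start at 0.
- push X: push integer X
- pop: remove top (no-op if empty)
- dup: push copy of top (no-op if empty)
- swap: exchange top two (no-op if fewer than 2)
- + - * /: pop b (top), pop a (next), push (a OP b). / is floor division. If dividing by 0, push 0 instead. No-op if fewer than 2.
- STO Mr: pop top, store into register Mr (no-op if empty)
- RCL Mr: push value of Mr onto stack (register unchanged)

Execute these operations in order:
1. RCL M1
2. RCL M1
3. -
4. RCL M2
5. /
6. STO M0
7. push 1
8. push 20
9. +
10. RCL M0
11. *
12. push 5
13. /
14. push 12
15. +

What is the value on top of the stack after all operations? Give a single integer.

After op 1 (RCL M1): stack=[0] mem=[0,0,0,0]
After op 2 (RCL M1): stack=[0,0] mem=[0,0,0,0]
After op 3 (-): stack=[0] mem=[0,0,0,0]
After op 4 (RCL M2): stack=[0,0] mem=[0,0,0,0]
After op 5 (/): stack=[0] mem=[0,0,0,0]
After op 6 (STO M0): stack=[empty] mem=[0,0,0,0]
After op 7 (push 1): stack=[1] mem=[0,0,0,0]
After op 8 (push 20): stack=[1,20] mem=[0,0,0,0]
After op 9 (+): stack=[21] mem=[0,0,0,0]
After op 10 (RCL M0): stack=[21,0] mem=[0,0,0,0]
After op 11 (*): stack=[0] mem=[0,0,0,0]
After op 12 (push 5): stack=[0,5] mem=[0,0,0,0]
After op 13 (/): stack=[0] mem=[0,0,0,0]
After op 14 (push 12): stack=[0,12] mem=[0,0,0,0]
After op 15 (+): stack=[12] mem=[0,0,0,0]

Answer: 12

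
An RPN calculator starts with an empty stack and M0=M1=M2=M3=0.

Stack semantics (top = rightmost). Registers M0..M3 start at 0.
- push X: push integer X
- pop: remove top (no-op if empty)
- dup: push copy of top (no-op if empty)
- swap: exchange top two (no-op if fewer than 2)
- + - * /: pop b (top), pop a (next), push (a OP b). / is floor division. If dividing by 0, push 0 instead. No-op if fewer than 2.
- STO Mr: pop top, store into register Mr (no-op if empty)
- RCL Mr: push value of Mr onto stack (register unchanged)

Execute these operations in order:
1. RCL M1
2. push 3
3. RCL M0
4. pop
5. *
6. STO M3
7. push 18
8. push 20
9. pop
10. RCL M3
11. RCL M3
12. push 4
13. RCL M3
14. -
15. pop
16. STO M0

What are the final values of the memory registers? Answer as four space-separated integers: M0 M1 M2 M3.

After op 1 (RCL M1): stack=[0] mem=[0,0,0,0]
After op 2 (push 3): stack=[0,3] mem=[0,0,0,0]
After op 3 (RCL M0): stack=[0,3,0] mem=[0,0,0,0]
After op 4 (pop): stack=[0,3] mem=[0,0,0,0]
After op 5 (*): stack=[0] mem=[0,0,0,0]
After op 6 (STO M3): stack=[empty] mem=[0,0,0,0]
After op 7 (push 18): stack=[18] mem=[0,0,0,0]
After op 8 (push 20): stack=[18,20] mem=[0,0,0,0]
After op 9 (pop): stack=[18] mem=[0,0,0,0]
After op 10 (RCL M3): stack=[18,0] mem=[0,0,0,0]
After op 11 (RCL M3): stack=[18,0,0] mem=[0,0,0,0]
After op 12 (push 4): stack=[18,0,0,4] mem=[0,0,0,0]
After op 13 (RCL M3): stack=[18,0,0,4,0] mem=[0,0,0,0]
After op 14 (-): stack=[18,0,0,4] mem=[0,0,0,0]
After op 15 (pop): stack=[18,0,0] mem=[0,0,0,0]
After op 16 (STO M0): stack=[18,0] mem=[0,0,0,0]

Answer: 0 0 0 0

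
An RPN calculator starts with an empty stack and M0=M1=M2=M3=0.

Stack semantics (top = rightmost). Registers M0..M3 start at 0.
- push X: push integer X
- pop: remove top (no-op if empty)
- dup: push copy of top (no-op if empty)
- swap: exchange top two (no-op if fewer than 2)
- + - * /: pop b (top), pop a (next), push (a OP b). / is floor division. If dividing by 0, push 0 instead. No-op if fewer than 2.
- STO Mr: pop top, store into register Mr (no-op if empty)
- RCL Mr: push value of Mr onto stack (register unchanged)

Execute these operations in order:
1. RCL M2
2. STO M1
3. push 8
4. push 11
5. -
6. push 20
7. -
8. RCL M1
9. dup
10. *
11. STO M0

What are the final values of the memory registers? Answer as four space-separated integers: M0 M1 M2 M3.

After op 1 (RCL M2): stack=[0] mem=[0,0,0,0]
After op 2 (STO M1): stack=[empty] mem=[0,0,0,0]
After op 3 (push 8): stack=[8] mem=[0,0,0,0]
After op 4 (push 11): stack=[8,11] mem=[0,0,0,0]
After op 5 (-): stack=[-3] mem=[0,0,0,0]
After op 6 (push 20): stack=[-3,20] mem=[0,0,0,0]
After op 7 (-): stack=[-23] mem=[0,0,0,0]
After op 8 (RCL M1): stack=[-23,0] mem=[0,0,0,0]
After op 9 (dup): stack=[-23,0,0] mem=[0,0,0,0]
After op 10 (*): stack=[-23,0] mem=[0,0,0,0]
After op 11 (STO M0): stack=[-23] mem=[0,0,0,0]

Answer: 0 0 0 0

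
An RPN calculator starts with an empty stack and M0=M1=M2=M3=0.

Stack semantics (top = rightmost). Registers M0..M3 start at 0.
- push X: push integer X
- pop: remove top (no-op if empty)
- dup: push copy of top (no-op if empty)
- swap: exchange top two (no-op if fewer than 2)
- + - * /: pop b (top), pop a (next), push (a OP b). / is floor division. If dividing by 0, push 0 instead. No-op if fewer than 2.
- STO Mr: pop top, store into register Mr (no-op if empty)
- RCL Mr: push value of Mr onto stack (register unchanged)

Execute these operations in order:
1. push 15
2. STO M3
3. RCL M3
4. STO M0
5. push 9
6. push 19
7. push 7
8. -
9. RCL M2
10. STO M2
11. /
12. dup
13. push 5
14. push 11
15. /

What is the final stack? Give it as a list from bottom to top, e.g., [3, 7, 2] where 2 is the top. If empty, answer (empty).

After op 1 (push 15): stack=[15] mem=[0,0,0,0]
After op 2 (STO M3): stack=[empty] mem=[0,0,0,15]
After op 3 (RCL M3): stack=[15] mem=[0,0,0,15]
After op 4 (STO M0): stack=[empty] mem=[15,0,0,15]
After op 5 (push 9): stack=[9] mem=[15,0,0,15]
After op 6 (push 19): stack=[9,19] mem=[15,0,0,15]
After op 7 (push 7): stack=[9,19,7] mem=[15,0,0,15]
After op 8 (-): stack=[9,12] mem=[15,0,0,15]
After op 9 (RCL M2): stack=[9,12,0] mem=[15,0,0,15]
After op 10 (STO M2): stack=[9,12] mem=[15,0,0,15]
After op 11 (/): stack=[0] mem=[15,0,0,15]
After op 12 (dup): stack=[0,0] mem=[15,0,0,15]
After op 13 (push 5): stack=[0,0,5] mem=[15,0,0,15]
After op 14 (push 11): stack=[0,0,5,11] mem=[15,0,0,15]
After op 15 (/): stack=[0,0,0] mem=[15,0,0,15]

Answer: [0, 0, 0]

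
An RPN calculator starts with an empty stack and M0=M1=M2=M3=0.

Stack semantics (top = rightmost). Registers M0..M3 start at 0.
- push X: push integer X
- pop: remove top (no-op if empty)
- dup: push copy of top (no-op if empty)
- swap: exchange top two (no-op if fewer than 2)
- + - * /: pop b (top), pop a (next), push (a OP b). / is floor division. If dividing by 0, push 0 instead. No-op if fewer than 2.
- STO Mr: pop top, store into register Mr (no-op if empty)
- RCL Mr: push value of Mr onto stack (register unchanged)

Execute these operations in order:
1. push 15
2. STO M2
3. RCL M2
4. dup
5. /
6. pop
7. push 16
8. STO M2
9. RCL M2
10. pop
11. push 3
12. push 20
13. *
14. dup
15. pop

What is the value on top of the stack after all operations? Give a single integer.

Answer: 60

Derivation:
After op 1 (push 15): stack=[15] mem=[0,0,0,0]
After op 2 (STO M2): stack=[empty] mem=[0,0,15,0]
After op 3 (RCL M2): stack=[15] mem=[0,0,15,0]
After op 4 (dup): stack=[15,15] mem=[0,0,15,0]
After op 5 (/): stack=[1] mem=[0,0,15,0]
After op 6 (pop): stack=[empty] mem=[0,0,15,0]
After op 7 (push 16): stack=[16] mem=[0,0,15,0]
After op 8 (STO M2): stack=[empty] mem=[0,0,16,0]
After op 9 (RCL M2): stack=[16] mem=[0,0,16,0]
After op 10 (pop): stack=[empty] mem=[0,0,16,0]
After op 11 (push 3): stack=[3] mem=[0,0,16,0]
After op 12 (push 20): stack=[3,20] mem=[0,0,16,0]
After op 13 (*): stack=[60] mem=[0,0,16,0]
After op 14 (dup): stack=[60,60] mem=[0,0,16,0]
After op 15 (pop): stack=[60] mem=[0,0,16,0]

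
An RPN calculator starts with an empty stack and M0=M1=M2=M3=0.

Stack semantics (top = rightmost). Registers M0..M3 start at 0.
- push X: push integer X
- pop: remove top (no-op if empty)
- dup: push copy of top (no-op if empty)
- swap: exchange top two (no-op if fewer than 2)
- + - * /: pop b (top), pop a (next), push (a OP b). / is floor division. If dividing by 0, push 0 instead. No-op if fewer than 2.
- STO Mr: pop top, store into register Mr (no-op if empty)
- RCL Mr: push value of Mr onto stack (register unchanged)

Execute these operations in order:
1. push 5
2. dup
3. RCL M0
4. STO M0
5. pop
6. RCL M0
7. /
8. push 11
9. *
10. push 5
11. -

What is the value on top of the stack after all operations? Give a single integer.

After op 1 (push 5): stack=[5] mem=[0,0,0,0]
After op 2 (dup): stack=[5,5] mem=[0,0,0,0]
After op 3 (RCL M0): stack=[5,5,0] mem=[0,0,0,0]
After op 4 (STO M0): stack=[5,5] mem=[0,0,0,0]
After op 5 (pop): stack=[5] mem=[0,0,0,0]
After op 6 (RCL M0): stack=[5,0] mem=[0,0,0,0]
After op 7 (/): stack=[0] mem=[0,0,0,0]
After op 8 (push 11): stack=[0,11] mem=[0,0,0,0]
After op 9 (*): stack=[0] mem=[0,0,0,0]
After op 10 (push 5): stack=[0,5] mem=[0,0,0,0]
After op 11 (-): stack=[-5] mem=[0,0,0,0]

Answer: -5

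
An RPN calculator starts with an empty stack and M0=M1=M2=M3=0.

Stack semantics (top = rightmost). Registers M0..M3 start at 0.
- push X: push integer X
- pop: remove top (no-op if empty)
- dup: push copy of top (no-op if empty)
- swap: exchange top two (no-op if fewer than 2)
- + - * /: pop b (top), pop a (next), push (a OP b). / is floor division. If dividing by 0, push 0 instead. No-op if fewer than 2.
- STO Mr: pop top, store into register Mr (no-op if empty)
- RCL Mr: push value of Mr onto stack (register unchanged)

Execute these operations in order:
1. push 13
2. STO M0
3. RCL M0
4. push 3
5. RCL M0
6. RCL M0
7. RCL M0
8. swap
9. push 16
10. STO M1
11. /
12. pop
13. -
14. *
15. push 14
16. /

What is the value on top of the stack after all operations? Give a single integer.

Answer: -10

Derivation:
After op 1 (push 13): stack=[13] mem=[0,0,0,0]
After op 2 (STO M0): stack=[empty] mem=[13,0,0,0]
After op 3 (RCL M0): stack=[13] mem=[13,0,0,0]
After op 4 (push 3): stack=[13,3] mem=[13,0,0,0]
After op 5 (RCL M0): stack=[13,3,13] mem=[13,0,0,0]
After op 6 (RCL M0): stack=[13,3,13,13] mem=[13,0,0,0]
After op 7 (RCL M0): stack=[13,3,13,13,13] mem=[13,0,0,0]
After op 8 (swap): stack=[13,3,13,13,13] mem=[13,0,0,0]
After op 9 (push 16): stack=[13,3,13,13,13,16] mem=[13,0,0,0]
After op 10 (STO M1): stack=[13,3,13,13,13] mem=[13,16,0,0]
After op 11 (/): stack=[13,3,13,1] mem=[13,16,0,0]
After op 12 (pop): stack=[13,3,13] mem=[13,16,0,0]
After op 13 (-): stack=[13,-10] mem=[13,16,0,0]
After op 14 (*): stack=[-130] mem=[13,16,0,0]
After op 15 (push 14): stack=[-130,14] mem=[13,16,0,0]
After op 16 (/): stack=[-10] mem=[13,16,0,0]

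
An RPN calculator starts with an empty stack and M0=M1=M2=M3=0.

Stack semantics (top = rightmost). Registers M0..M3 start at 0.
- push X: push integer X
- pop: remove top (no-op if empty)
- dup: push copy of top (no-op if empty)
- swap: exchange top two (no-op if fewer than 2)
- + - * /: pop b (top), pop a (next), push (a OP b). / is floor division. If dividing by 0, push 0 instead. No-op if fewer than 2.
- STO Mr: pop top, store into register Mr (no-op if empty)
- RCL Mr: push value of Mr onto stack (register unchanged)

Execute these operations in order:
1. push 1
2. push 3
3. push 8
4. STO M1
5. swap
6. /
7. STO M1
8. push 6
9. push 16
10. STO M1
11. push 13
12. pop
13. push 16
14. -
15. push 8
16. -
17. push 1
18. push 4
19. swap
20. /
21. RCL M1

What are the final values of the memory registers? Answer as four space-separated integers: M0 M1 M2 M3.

After op 1 (push 1): stack=[1] mem=[0,0,0,0]
After op 2 (push 3): stack=[1,3] mem=[0,0,0,0]
After op 3 (push 8): stack=[1,3,8] mem=[0,0,0,0]
After op 4 (STO M1): stack=[1,3] mem=[0,8,0,0]
After op 5 (swap): stack=[3,1] mem=[0,8,0,0]
After op 6 (/): stack=[3] mem=[0,8,0,0]
After op 7 (STO M1): stack=[empty] mem=[0,3,0,0]
After op 8 (push 6): stack=[6] mem=[0,3,0,0]
After op 9 (push 16): stack=[6,16] mem=[0,3,0,0]
After op 10 (STO M1): stack=[6] mem=[0,16,0,0]
After op 11 (push 13): stack=[6,13] mem=[0,16,0,0]
After op 12 (pop): stack=[6] mem=[0,16,0,0]
After op 13 (push 16): stack=[6,16] mem=[0,16,0,0]
After op 14 (-): stack=[-10] mem=[0,16,0,0]
After op 15 (push 8): stack=[-10,8] mem=[0,16,0,0]
After op 16 (-): stack=[-18] mem=[0,16,0,0]
After op 17 (push 1): stack=[-18,1] mem=[0,16,0,0]
After op 18 (push 4): stack=[-18,1,4] mem=[0,16,0,0]
After op 19 (swap): stack=[-18,4,1] mem=[0,16,0,0]
After op 20 (/): stack=[-18,4] mem=[0,16,0,0]
After op 21 (RCL M1): stack=[-18,4,16] mem=[0,16,0,0]

Answer: 0 16 0 0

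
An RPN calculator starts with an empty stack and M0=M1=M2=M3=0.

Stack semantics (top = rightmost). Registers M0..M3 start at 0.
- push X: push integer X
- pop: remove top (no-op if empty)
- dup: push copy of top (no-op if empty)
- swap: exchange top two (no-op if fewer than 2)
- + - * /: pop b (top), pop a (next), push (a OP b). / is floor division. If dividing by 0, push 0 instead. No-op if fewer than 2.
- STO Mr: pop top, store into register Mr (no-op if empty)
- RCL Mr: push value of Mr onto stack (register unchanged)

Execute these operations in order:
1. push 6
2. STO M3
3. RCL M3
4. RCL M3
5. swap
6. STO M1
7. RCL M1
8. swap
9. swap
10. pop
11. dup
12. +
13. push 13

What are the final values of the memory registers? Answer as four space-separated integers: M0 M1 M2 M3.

Answer: 0 6 0 6

Derivation:
After op 1 (push 6): stack=[6] mem=[0,0,0,0]
After op 2 (STO M3): stack=[empty] mem=[0,0,0,6]
After op 3 (RCL M3): stack=[6] mem=[0,0,0,6]
After op 4 (RCL M3): stack=[6,6] mem=[0,0,0,6]
After op 5 (swap): stack=[6,6] mem=[0,0,0,6]
After op 6 (STO M1): stack=[6] mem=[0,6,0,6]
After op 7 (RCL M1): stack=[6,6] mem=[0,6,0,6]
After op 8 (swap): stack=[6,6] mem=[0,6,0,6]
After op 9 (swap): stack=[6,6] mem=[0,6,0,6]
After op 10 (pop): stack=[6] mem=[0,6,0,6]
After op 11 (dup): stack=[6,6] mem=[0,6,0,6]
After op 12 (+): stack=[12] mem=[0,6,0,6]
After op 13 (push 13): stack=[12,13] mem=[0,6,0,6]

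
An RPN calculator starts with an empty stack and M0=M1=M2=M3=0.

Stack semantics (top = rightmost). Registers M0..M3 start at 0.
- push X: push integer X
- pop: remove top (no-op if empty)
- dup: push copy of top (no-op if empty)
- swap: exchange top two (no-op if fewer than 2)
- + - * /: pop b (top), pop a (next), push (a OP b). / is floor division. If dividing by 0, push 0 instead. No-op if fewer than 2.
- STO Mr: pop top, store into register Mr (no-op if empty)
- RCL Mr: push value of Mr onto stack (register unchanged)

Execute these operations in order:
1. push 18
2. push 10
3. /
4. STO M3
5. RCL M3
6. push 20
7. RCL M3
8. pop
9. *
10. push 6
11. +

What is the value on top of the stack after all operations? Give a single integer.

Answer: 26

Derivation:
After op 1 (push 18): stack=[18] mem=[0,0,0,0]
After op 2 (push 10): stack=[18,10] mem=[0,0,0,0]
After op 3 (/): stack=[1] mem=[0,0,0,0]
After op 4 (STO M3): stack=[empty] mem=[0,0,0,1]
After op 5 (RCL M3): stack=[1] mem=[0,0,0,1]
After op 6 (push 20): stack=[1,20] mem=[0,0,0,1]
After op 7 (RCL M3): stack=[1,20,1] mem=[0,0,0,1]
After op 8 (pop): stack=[1,20] mem=[0,0,0,1]
After op 9 (*): stack=[20] mem=[0,0,0,1]
After op 10 (push 6): stack=[20,6] mem=[0,0,0,1]
After op 11 (+): stack=[26] mem=[0,0,0,1]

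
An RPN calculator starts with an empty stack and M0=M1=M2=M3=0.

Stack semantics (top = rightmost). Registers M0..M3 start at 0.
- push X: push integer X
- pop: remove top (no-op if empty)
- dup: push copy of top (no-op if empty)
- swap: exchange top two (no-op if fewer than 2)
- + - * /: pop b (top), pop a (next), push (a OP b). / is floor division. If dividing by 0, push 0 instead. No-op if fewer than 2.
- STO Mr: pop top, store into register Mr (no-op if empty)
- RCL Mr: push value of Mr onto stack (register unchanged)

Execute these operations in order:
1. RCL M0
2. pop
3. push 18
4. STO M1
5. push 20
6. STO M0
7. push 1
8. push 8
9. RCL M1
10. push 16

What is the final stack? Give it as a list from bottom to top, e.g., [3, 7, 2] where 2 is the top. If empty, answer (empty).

Answer: [1, 8, 18, 16]

Derivation:
After op 1 (RCL M0): stack=[0] mem=[0,0,0,0]
After op 2 (pop): stack=[empty] mem=[0,0,0,0]
After op 3 (push 18): stack=[18] mem=[0,0,0,0]
After op 4 (STO M1): stack=[empty] mem=[0,18,0,0]
After op 5 (push 20): stack=[20] mem=[0,18,0,0]
After op 6 (STO M0): stack=[empty] mem=[20,18,0,0]
After op 7 (push 1): stack=[1] mem=[20,18,0,0]
After op 8 (push 8): stack=[1,8] mem=[20,18,0,0]
After op 9 (RCL M1): stack=[1,8,18] mem=[20,18,0,0]
After op 10 (push 16): stack=[1,8,18,16] mem=[20,18,0,0]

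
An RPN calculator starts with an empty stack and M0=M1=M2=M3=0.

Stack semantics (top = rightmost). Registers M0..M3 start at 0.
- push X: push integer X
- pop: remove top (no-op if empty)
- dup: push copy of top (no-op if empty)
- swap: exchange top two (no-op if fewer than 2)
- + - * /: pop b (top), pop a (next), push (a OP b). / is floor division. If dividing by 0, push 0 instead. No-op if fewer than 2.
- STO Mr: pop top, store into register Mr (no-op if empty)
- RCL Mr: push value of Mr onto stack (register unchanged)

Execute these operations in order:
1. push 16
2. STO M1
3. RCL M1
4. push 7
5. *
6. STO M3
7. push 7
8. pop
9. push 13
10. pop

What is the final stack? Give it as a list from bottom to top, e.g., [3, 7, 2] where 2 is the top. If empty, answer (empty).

Answer: (empty)

Derivation:
After op 1 (push 16): stack=[16] mem=[0,0,0,0]
After op 2 (STO M1): stack=[empty] mem=[0,16,0,0]
After op 3 (RCL M1): stack=[16] mem=[0,16,0,0]
After op 4 (push 7): stack=[16,7] mem=[0,16,0,0]
After op 5 (*): stack=[112] mem=[0,16,0,0]
After op 6 (STO M3): stack=[empty] mem=[0,16,0,112]
After op 7 (push 7): stack=[7] mem=[0,16,0,112]
After op 8 (pop): stack=[empty] mem=[0,16,0,112]
After op 9 (push 13): stack=[13] mem=[0,16,0,112]
After op 10 (pop): stack=[empty] mem=[0,16,0,112]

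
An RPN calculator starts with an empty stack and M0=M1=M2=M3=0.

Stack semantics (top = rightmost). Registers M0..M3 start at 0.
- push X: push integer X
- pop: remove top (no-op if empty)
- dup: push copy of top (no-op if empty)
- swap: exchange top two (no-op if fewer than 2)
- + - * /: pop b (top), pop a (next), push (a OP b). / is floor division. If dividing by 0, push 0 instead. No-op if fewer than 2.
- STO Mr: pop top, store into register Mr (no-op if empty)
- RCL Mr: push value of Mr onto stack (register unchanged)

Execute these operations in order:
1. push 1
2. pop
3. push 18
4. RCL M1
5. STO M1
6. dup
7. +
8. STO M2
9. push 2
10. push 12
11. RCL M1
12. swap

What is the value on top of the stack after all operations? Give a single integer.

Answer: 12

Derivation:
After op 1 (push 1): stack=[1] mem=[0,0,0,0]
After op 2 (pop): stack=[empty] mem=[0,0,0,0]
After op 3 (push 18): stack=[18] mem=[0,0,0,0]
After op 4 (RCL M1): stack=[18,0] mem=[0,0,0,0]
After op 5 (STO M1): stack=[18] mem=[0,0,0,0]
After op 6 (dup): stack=[18,18] mem=[0,0,0,0]
After op 7 (+): stack=[36] mem=[0,0,0,0]
After op 8 (STO M2): stack=[empty] mem=[0,0,36,0]
After op 9 (push 2): stack=[2] mem=[0,0,36,0]
After op 10 (push 12): stack=[2,12] mem=[0,0,36,0]
After op 11 (RCL M1): stack=[2,12,0] mem=[0,0,36,0]
After op 12 (swap): stack=[2,0,12] mem=[0,0,36,0]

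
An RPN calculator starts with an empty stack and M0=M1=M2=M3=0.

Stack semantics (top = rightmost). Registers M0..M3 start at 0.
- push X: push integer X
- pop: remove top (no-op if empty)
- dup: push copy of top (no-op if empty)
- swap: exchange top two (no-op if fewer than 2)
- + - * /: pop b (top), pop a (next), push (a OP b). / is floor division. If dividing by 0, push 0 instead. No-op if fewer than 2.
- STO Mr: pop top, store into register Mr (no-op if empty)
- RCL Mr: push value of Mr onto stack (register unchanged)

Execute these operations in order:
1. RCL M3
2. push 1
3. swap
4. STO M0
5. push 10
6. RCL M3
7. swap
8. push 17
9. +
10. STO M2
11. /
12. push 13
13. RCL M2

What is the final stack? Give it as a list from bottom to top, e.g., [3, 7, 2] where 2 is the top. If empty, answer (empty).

Answer: [0, 13, 27]

Derivation:
After op 1 (RCL M3): stack=[0] mem=[0,0,0,0]
After op 2 (push 1): stack=[0,1] mem=[0,0,0,0]
After op 3 (swap): stack=[1,0] mem=[0,0,0,0]
After op 4 (STO M0): stack=[1] mem=[0,0,0,0]
After op 5 (push 10): stack=[1,10] mem=[0,0,0,0]
After op 6 (RCL M3): stack=[1,10,0] mem=[0,0,0,0]
After op 7 (swap): stack=[1,0,10] mem=[0,0,0,0]
After op 8 (push 17): stack=[1,0,10,17] mem=[0,0,0,0]
After op 9 (+): stack=[1,0,27] mem=[0,0,0,0]
After op 10 (STO M2): stack=[1,0] mem=[0,0,27,0]
After op 11 (/): stack=[0] mem=[0,0,27,0]
After op 12 (push 13): stack=[0,13] mem=[0,0,27,0]
After op 13 (RCL M2): stack=[0,13,27] mem=[0,0,27,0]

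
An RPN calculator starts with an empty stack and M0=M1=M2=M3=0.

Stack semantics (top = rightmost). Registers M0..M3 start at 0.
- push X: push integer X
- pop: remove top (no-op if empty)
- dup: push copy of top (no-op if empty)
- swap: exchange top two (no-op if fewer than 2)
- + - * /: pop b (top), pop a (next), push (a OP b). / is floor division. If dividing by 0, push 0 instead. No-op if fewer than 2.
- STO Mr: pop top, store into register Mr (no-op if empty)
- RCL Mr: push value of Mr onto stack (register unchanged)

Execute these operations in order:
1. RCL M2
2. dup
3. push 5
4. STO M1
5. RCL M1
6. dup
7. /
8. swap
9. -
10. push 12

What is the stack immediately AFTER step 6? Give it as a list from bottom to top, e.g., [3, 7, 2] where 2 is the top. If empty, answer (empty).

After op 1 (RCL M2): stack=[0] mem=[0,0,0,0]
After op 2 (dup): stack=[0,0] mem=[0,0,0,0]
After op 3 (push 5): stack=[0,0,5] mem=[0,0,0,0]
After op 4 (STO M1): stack=[0,0] mem=[0,5,0,0]
After op 5 (RCL M1): stack=[0,0,5] mem=[0,5,0,0]
After op 6 (dup): stack=[0,0,5,5] mem=[0,5,0,0]

[0, 0, 5, 5]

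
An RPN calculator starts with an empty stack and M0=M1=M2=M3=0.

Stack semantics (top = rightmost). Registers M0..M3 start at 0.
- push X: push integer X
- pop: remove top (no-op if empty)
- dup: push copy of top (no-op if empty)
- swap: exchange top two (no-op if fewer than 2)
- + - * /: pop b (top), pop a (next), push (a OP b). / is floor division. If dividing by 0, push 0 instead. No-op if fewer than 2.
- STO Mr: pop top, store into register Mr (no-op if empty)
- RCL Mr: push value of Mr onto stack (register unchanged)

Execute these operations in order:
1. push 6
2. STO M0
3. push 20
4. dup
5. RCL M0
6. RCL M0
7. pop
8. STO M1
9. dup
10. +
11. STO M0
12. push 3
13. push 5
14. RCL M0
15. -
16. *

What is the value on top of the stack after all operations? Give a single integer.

Answer: -105

Derivation:
After op 1 (push 6): stack=[6] mem=[0,0,0,0]
After op 2 (STO M0): stack=[empty] mem=[6,0,0,0]
After op 3 (push 20): stack=[20] mem=[6,0,0,0]
After op 4 (dup): stack=[20,20] mem=[6,0,0,0]
After op 5 (RCL M0): stack=[20,20,6] mem=[6,0,0,0]
After op 6 (RCL M0): stack=[20,20,6,6] mem=[6,0,0,0]
After op 7 (pop): stack=[20,20,6] mem=[6,0,0,0]
After op 8 (STO M1): stack=[20,20] mem=[6,6,0,0]
After op 9 (dup): stack=[20,20,20] mem=[6,6,0,0]
After op 10 (+): stack=[20,40] mem=[6,6,0,0]
After op 11 (STO M0): stack=[20] mem=[40,6,0,0]
After op 12 (push 3): stack=[20,3] mem=[40,6,0,0]
After op 13 (push 5): stack=[20,3,5] mem=[40,6,0,0]
After op 14 (RCL M0): stack=[20,3,5,40] mem=[40,6,0,0]
After op 15 (-): stack=[20,3,-35] mem=[40,6,0,0]
After op 16 (*): stack=[20,-105] mem=[40,6,0,0]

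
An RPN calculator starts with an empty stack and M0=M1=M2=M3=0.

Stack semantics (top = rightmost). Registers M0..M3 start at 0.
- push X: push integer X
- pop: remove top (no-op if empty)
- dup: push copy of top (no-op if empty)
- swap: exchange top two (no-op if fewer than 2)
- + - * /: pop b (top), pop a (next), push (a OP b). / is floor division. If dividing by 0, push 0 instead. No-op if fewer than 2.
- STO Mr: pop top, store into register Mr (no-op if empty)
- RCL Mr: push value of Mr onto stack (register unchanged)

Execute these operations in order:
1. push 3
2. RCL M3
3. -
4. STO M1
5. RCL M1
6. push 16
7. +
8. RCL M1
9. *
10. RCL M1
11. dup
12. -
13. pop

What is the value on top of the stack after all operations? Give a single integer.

After op 1 (push 3): stack=[3] mem=[0,0,0,0]
After op 2 (RCL M3): stack=[3,0] mem=[0,0,0,0]
After op 3 (-): stack=[3] mem=[0,0,0,0]
After op 4 (STO M1): stack=[empty] mem=[0,3,0,0]
After op 5 (RCL M1): stack=[3] mem=[0,3,0,0]
After op 6 (push 16): stack=[3,16] mem=[0,3,0,0]
After op 7 (+): stack=[19] mem=[0,3,0,0]
After op 8 (RCL M1): stack=[19,3] mem=[0,3,0,0]
After op 9 (*): stack=[57] mem=[0,3,0,0]
After op 10 (RCL M1): stack=[57,3] mem=[0,3,0,0]
After op 11 (dup): stack=[57,3,3] mem=[0,3,0,0]
After op 12 (-): stack=[57,0] mem=[0,3,0,0]
After op 13 (pop): stack=[57] mem=[0,3,0,0]

Answer: 57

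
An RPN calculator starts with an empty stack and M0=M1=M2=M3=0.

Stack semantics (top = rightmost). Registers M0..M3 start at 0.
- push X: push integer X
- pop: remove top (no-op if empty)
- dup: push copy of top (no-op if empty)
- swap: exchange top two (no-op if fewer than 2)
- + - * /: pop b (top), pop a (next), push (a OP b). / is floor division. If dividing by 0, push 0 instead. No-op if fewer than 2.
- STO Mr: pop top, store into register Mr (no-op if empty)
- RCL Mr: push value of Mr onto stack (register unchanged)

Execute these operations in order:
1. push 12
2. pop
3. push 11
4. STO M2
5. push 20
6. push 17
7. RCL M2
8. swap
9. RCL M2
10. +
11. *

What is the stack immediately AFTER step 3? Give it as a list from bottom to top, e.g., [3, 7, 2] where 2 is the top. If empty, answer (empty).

After op 1 (push 12): stack=[12] mem=[0,0,0,0]
After op 2 (pop): stack=[empty] mem=[0,0,0,0]
After op 3 (push 11): stack=[11] mem=[0,0,0,0]

[11]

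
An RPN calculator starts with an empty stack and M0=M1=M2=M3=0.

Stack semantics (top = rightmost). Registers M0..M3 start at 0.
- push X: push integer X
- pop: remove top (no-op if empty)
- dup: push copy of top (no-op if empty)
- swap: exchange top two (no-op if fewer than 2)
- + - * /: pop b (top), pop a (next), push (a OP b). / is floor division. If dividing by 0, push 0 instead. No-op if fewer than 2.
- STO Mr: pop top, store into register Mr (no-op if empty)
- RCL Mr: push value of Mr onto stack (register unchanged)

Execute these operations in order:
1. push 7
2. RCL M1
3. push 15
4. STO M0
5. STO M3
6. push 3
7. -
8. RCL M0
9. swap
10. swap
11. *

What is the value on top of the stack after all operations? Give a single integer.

Answer: 60

Derivation:
After op 1 (push 7): stack=[7] mem=[0,0,0,0]
After op 2 (RCL M1): stack=[7,0] mem=[0,0,0,0]
After op 3 (push 15): stack=[7,0,15] mem=[0,0,0,0]
After op 4 (STO M0): stack=[7,0] mem=[15,0,0,0]
After op 5 (STO M3): stack=[7] mem=[15,0,0,0]
After op 6 (push 3): stack=[7,3] mem=[15,0,0,0]
After op 7 (-): stack=[4] mem=[15,0,0,0]
After op 8 (RCL M0): stack=[4,15] mem=[15,0,0,0]
After op 9 (swap): stack=[15,4] mem=[15,0,0,0]
After op 10 (swap): stack=[4,15] mem=[15,0,0,0]
After op 11 (*): stack=[60] mem=[15,0,0,0]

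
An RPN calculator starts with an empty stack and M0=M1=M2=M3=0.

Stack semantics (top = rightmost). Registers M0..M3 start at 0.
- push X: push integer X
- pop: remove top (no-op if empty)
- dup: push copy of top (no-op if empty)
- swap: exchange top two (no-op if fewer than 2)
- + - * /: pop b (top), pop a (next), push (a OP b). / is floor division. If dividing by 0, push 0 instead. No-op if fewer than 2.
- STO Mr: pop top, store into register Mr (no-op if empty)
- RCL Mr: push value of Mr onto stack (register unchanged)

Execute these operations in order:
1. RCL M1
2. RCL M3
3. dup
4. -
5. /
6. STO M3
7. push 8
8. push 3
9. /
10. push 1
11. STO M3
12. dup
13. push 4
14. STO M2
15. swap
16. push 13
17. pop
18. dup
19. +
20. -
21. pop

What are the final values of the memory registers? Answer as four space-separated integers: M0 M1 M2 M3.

After op 1 (RCL M1): stack=[0] mem=[0,0,0,0]
After op 2 (RCL M3): stack=[0,0] mem=[0,0,0,0]
After op 3 (dup): stack=[0,0,0] mem=[0,0,0,0]
After op 4 (-): stack=[0,0] mem=[0,0,0,0]
After op 5 (/): stack=[0] mem=[0,0,0,0]
After op 6 (STO M3): stack=[empty] mem=[0,0,0,0]
After op 7 (push 8): stack=[8] mem=[0,0,0,0]
After op 8 (push 3): stack=[8,3] mem=[0,0,0,0]
After op 9 (/): stack=[2] mem=[0,0,0,0]
After op 10 (push 1): stack=[2,1] mem=[0,0,0,0]
After op 11 (STO M3): stack=[2] mem=[0,0,0,1]
After op 12 (dup): stack=[2,2] mem=[0,0,0,1]
After op 13 (push 4): stack=[2,2,4] mem=[0,0,0,1]
After op 14 (STO M2): stack=[2,2] mem=[0,0,4,1]
After op 15 (swap): stack=[2,2] mem=[0,0,4,1]
After op 16 (push 13): stack=[2,2,13] mem=[0,0,4,1]
After op 17 (pop): stack=[2,2] mem=[0,0,4,1]
After op 18 (dup): stack=[2,2,2] mem=[0,0,4,1]
After op 19 (+): stack=[2,4] mem=[0,0,4,1]
After op 20 (-): stack=[-2] mem=[0,0,4,1]
After op 21 (pop): stack=[empty] mem=[0,0,4,1]

Answer: 0 0 4 1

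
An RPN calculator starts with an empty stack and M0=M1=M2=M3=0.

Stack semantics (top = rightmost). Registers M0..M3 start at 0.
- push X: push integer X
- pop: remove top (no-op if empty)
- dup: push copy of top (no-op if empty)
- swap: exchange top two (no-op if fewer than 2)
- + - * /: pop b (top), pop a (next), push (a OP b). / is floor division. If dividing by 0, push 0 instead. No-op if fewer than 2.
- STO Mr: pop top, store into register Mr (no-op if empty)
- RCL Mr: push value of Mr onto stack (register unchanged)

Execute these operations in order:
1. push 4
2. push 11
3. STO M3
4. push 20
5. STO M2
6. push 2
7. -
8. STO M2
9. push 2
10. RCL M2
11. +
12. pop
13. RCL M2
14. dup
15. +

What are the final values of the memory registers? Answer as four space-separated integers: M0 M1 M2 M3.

Answer: 0 0 2 11

Derivation:
After op 1 (push 4): stack=[4] mem=[0,0,0,0]
After op 2 (push 11): stack=[4,11] mem=[0,0,0,0]
After op 3 (STO M3): stack=[4] mem=[0,0,0,11]
After op 4 (push 20): stack=[4,20] mem=[0,0,0,11]
After op 5 (STO M2): stack=[4] mem=[0,0,20,11]
After op 6 (push 2): stack=[4,2] mem=[0,0,20,11]
After op 7 (-): stack=[2] mem=[0,0,20,11]
After op 8 (STO M2): stack=[empty] mem=[0,0,2,11]
After op 9 (push 2): stack=[2] mem=[0,0,2,11]
After op 10 (RCL M2): stack=[2,2] mem=[0,0,2,11]
After op 11 (+): stack=[4] mem=[0,0,2,11]
After op 12 (pop): stack=[empty] mem=[0,0,2,11]
After op 13 (RCL M2): stack=[2] mem=[0,0,2,11]
After op 14 (dup): stack=[2,2] mem=[0,0,2,11]
After op 15 (+): stack=[4] mem=[0,0,2,11]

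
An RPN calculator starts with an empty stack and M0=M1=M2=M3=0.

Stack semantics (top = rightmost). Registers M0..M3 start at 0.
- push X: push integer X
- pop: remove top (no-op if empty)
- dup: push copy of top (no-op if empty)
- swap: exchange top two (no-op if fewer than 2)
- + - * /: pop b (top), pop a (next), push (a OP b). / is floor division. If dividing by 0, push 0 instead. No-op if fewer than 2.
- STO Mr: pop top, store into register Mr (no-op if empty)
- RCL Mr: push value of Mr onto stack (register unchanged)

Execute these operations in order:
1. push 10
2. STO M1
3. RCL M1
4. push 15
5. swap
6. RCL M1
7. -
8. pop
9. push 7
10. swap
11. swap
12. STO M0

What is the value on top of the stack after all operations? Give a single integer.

Answer: 15

Derivation:
After op 1 (push 10): stack=[10] mem=[0,0,0,0]
After op 2 (STO M1): stack=[empty] mem=[0,10,0,0]
After op 3 (RCL M1): stack=[10] mem=[0,10,0,0]
After op 4 (push 15): stack=[10,15] mem=[0,10,0,0]
After op 5 (swap): stack=[15,10] mem=[0,10,0,0]
After op 6 (RCL M1): stack=[15,10,10] mem=[0,10,0,0]
After op 7 (-): stack=[15,0] mem=[0,10,0,0]
After op 8 (pop): stack=[15] mem=[0,10,0,0]
After op 9 (push 7): stack=[15,7] mem=[0,10,0,0]
After op 10 (swap): stack=[7,15] mem=[0,10,0,0]
After op 11 (swap): stack=[15,7] mem=[0,10,0,0]
After op 12 (STO M0): stack=[15] mem=[7,10,0,0]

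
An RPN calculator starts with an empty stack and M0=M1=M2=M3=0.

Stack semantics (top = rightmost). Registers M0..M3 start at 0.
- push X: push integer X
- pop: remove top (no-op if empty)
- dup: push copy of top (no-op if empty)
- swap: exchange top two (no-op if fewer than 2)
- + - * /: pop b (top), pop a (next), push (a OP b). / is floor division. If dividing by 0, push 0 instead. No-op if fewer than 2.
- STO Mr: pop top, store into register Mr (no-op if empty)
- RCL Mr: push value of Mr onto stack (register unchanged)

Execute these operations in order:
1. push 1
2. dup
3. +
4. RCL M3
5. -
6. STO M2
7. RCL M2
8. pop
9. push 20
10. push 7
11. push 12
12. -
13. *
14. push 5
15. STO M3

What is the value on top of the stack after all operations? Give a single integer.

Answer: -100

Derivation:
After op 1 (push 1): stack=[1] mem=[0,0,0,0]
After op 2 (dup): stack=[1,1] mem=[0,0,0,0]
After op 3 (+): stack=[2] mem=[0,0,0,0]
After op 4 (RCL M3): stack=[2,0] mem=[0,0,0,0]
After op 5 (-): stack=[2] mem=[0,0,0,0]
After op 6 (STO M2): stack=[empty] mem=[0,0,2,0]
After op 7 (RCL M2): stack=[2] mem=[0,0,2,0]
After op 8 (pop): stack=[empty] mem=[0,0,2,0]
After op 9 (push 20): stack=[20] mem=[0,0,2,0]
After op 10 (push 7): stack=[20,7] mem=[0,0,2,0]
After op 11 (push 12): stack=[20,7,12] mem=[0,0,2,0]
After op 12 (-): stack=[20,-5] mem=[0,0,2,0]
After op 13 (*): stack=[-100] mem=[0,0,2,0]
After op 14 (push 5): stack=[-100,5] mem=[0,0,2,0]
After op 15 (STO M3): stack=[-100] mem=[0,0,2,5]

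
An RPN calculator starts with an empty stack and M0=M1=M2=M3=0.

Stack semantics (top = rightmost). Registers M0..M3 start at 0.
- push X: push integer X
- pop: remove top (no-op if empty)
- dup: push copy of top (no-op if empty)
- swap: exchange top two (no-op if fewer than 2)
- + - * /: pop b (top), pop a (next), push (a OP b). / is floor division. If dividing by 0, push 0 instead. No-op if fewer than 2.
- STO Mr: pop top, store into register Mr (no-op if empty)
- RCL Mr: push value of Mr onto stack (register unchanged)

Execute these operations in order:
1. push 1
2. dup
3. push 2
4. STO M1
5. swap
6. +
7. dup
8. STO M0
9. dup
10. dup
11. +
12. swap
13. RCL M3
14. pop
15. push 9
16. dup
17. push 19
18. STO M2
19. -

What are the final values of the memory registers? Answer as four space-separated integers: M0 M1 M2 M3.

After op 1 (push 1): stack=[1] mem=[0,0,0,0]
After op 2 (dup): stack=[1,1] mem=[0,0,0,0]
After op 3 (push 2): stack=[1,1,2] mem=[0,0,0,0]
After op 4 (STO M1): stack=[1,1] mem=[0,2,0,0]
After op 5 (swap): stack=[1,1] mem=[0,2,0,0]
After op 6 (+): stack=[2] mem=[0,2,0,0]
After op 7 (dup): stack=[2,2] mem=[0,2,0,0]
After op 8 (STO M0): stack=[2] mem=[2,2,0,0]
After op 9 (dup): stack=[2,2] mem=[2,2,0,0]
After op 10 (dup): stack=[2,2,2] mem=[2,2,0,0]
After op 11 (+): stack=[2,4] mem=[2,2,0,0]
After op 12 (swap): stack=[4,2] mem=[2,2,0,0]
After op 13 (RCL M3): stack=[4,2,0] mem=[2,2,0,0]
After op 14 (pop): stack=[4,2] mem=[2,2,0,0]
After op 15 (push 9): stack=[4,2,9] mem=[2,2,0,0]
After op 16 (dup): stack=[4,2,9,9] mem=[2,2,0,0]
After op 17 (push 19): stack=[4,2,9,9,19] mem=[2,2,0,0]
After op 18 (STO M2): stack=[4,2,9,9] mem=[2,2,19,0]
After op 19 (-): stack=[4,2,0] mem=[2,2,19,0]

Answer: 2 2 19 0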